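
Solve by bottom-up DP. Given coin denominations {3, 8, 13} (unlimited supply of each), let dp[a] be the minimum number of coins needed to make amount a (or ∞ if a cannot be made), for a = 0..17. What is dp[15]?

 a  0  1  2  3  4  5  6  7  8  9 10 11 12 13 14 15 16 17
dp  0  -  -  1  -  -  2  -  1  3  -  2  4  1  3  5  2  4
(- denotes ∞ / unreachable)

5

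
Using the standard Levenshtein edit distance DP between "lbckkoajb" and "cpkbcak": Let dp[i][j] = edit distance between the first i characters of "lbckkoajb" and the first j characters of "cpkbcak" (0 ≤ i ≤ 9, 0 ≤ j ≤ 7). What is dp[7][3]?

   ''  c  p  k  b  c  a  k
''  0  1  2  3  4  5  6  7
 l  1  1  2  3  4  5  6  7
 b  2  2  2  3  3  4  5  6
 c  3  2  3  3  4  3  4  5
 k  4  3  3  3  4  4  4  4
 k  5  4  4  3  4  5  5  4
 o  6  5  5  4  4  5  6  5
 a  7  6  6  5  5  5  5  6
 j  8  7  7  6  6  6  6  6
 b  9  8  8  7  6  7  7  7

5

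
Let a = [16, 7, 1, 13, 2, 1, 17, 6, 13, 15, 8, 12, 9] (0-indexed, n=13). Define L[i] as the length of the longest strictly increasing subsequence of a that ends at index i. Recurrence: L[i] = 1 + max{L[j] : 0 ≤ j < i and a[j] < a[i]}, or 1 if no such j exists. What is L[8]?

4

   i    0    1    2    3    4    5    6    7    8    9   10   11   12
a[i]   16    7    1   13    2    1   17    6   13   15    8   12    9
L[i]    1    1    1    2    2    1    3    3    4    5    4    5    5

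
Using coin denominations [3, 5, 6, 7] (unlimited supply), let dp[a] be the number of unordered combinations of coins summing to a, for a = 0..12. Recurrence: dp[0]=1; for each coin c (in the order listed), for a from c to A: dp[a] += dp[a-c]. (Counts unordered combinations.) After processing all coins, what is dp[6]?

after  coin     0     1     2     3     4     5     6     7     8     9    10    11    12
          3     1     0     0     1     0     0     1     0     0     1     0     0     1
          5     1     0     0     1     0     1     1     0     1     1     1     1     1
          6     1     0     0     1     0     1     2     0     1     2     1     2     3
          7     1     0     0     1     0     1     2     1     1     2     2     2     4

2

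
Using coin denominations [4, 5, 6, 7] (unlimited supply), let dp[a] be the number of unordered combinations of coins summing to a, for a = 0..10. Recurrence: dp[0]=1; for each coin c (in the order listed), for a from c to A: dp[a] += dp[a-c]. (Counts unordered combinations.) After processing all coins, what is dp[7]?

after  coin     0     1     2     3     4     5     6     7     8     9    10
          4     1     0     0     0     1     0     0     0     1     0     0
          5     1     0     0     0     1     1     0     0     1     1     1
          6     1     0     0     0     1     1     1     0     1     1     2
          7     1     0     0     0     1     1     1     1     1     1     2

1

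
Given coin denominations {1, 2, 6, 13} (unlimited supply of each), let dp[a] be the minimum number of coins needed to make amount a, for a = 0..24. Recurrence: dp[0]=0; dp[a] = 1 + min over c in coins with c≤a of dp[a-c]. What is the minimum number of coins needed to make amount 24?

4

 a  0  1  2  3  4  5  6  7  8  9 10 11 12 13 14 15 16 17 18 19 20 21 22 23 24
dp  0  1  1  2  2  3  1  2  2  3  3  4  2  1  2  2  3  3  3  2  3  3  4  4  4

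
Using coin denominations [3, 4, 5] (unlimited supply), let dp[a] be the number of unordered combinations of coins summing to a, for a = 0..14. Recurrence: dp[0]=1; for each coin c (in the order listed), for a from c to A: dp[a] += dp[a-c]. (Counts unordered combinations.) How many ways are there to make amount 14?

after  coin     0     1     2     3     4     5     6     7     8     9    10    11    12    13    14
          3     1     0     0     1     0     0     1     0     0     1     0     0     1     0     0
          4     1     0     0     1     1     0     1     1     1     1     1     1     2     1     1
          5     1     0     0     1     1     1     1     1     2     2     2     2     3     3     3

3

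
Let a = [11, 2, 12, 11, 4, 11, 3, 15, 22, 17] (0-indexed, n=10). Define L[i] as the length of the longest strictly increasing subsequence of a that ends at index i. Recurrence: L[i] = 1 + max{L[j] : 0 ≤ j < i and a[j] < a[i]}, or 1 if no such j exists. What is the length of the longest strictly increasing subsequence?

5

   i    0    1    2    3    4    5    6    7    8    9
a[i]   11    2   12   11    4   11    3   15   22   17
L[i]    1    1    2    2    2    3    2    4    5    5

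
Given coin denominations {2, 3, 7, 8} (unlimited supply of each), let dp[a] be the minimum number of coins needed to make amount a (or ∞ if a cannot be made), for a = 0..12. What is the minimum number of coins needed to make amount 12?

 a  0  1  2  3  4  5  6  7  8  9 10 11 12
dp  0  -  1  1  2  2  2  1  1  2  2  2  3
(- denotes ∞ / unreachable)

3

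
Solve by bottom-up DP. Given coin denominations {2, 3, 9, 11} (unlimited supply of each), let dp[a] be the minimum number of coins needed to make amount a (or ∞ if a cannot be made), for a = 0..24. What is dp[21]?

 a  0  1  2  3  4  5  6  7  8  9 10 11 12 13 14 15 16 17 18 19 20 21 22 23 24
dp  0  -  1  1  2  2  2  3  3  1  4  1  2  2  2  3  3  3  2  4  2  3  2  3  3
(- denotes ∞ / unreachable)

3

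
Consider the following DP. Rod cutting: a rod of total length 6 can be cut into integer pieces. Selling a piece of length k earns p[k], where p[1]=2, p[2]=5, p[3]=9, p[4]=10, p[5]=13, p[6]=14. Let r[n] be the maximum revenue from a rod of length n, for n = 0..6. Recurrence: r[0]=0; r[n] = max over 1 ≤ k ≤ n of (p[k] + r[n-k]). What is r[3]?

   n    0    1    2    3    4    5    6
r[n]    0    2    5    9   11   14   18

9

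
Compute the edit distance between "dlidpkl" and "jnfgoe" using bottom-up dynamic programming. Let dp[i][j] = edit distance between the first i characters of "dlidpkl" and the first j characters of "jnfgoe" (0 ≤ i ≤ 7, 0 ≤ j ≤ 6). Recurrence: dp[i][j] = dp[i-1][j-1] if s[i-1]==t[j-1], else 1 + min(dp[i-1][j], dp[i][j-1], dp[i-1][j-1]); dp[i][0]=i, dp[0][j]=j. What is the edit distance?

   ''  j  n  f  g  o  e
''  0  1  2  3  4  5  6
 d  1  1  2  3  4  5  6
 l  2  2  2  3  4  5  6
 i  3  3  3  3  4  5  6
 d  4  4  4  4  4  5  6
 p  5  5  5  5  5  5  6
 k  6  6  6  6  6  6  6
 l  7  7  7  7  7  7  7

7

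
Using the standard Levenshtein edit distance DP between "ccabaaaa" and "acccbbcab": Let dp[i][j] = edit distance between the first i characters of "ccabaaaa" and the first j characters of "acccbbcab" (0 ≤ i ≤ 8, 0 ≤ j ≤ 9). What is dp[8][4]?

   ''  a  c  c  c  b  b  c  a  b
''  0  1  2  3  4  5  6  7  8  9
 c  1  1  1  2  3  4  5  6  7  8
 c  2  2  1  1  2  3  4  5  6  7
 a  3  2  2  2  2  3  4  5  5  6
 b  4  3  3  3  3  2  3  4  5  5
 a  5  4  4  4  4  3  3  4  4  5
 a  6  5  5  5  5  4  4  4  4  5
 a  7  6  6  6  6  5  5  5  4  5
 a  8  7  7  7  7  6  6  6  5  5

7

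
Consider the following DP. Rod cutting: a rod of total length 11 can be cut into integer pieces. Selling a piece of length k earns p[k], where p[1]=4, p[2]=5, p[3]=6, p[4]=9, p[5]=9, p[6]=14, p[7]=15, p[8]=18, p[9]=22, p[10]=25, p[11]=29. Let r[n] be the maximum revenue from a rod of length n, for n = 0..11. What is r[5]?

20

   n    0    1    2    3    4    5    6    7    8    9   10   11
r[n]    0    4    8   12   16   20   24   28   32   36   40   44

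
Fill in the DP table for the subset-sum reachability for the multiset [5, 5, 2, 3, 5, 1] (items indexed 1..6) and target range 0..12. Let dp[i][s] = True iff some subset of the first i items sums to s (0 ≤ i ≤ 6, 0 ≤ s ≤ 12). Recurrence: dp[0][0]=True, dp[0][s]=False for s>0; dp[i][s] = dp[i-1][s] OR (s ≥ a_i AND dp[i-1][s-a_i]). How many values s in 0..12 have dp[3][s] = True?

i\s   0   1   2   3   4   5   6   7   8   9  10  11  12
  0   T   F   F   F   F   F   F   F   F   F   F   F   F
  1   T   F   F   F   F   T   F   F   F   F   F   F   F
  2   T   F   F   F   F   T   F   F   F   F   T   F   F
  3   T   F   T   F   F   T   F   T   F   F   T   F   T
  4   T   F   T   T   F   T   F   T   T   F   T   F   T
  5   T   F   T   T   F   T   F   T   T   F   T   F   T
  6   T   T   T   T   T   T   T   T   T   T   T   T   T

6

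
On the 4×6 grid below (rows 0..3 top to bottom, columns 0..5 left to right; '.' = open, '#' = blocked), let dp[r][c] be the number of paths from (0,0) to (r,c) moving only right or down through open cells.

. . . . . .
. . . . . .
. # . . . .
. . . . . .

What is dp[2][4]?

r\c   0   1   2   3   4   5
  0   1   1   1   1   1   1
  1   1   2   3   4   5   6
  2   1   0   3   7  12  18
  3   1   1   4  11  23  41

12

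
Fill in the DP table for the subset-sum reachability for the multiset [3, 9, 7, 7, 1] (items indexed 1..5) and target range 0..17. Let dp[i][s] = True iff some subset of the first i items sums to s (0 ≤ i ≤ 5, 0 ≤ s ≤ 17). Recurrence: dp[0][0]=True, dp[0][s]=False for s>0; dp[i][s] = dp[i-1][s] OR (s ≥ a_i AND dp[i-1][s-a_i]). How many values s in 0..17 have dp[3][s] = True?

7

i\s   0   1   2   3   4   5   6   7   8   9  10  11  12  13  14  15  16  17
  0   T   F   F   F   F   F   F   F   F   F   F   F   F   F   F   F   F   F
  1   T   F   F   T   F   F   F   F   F   F   F   F   F   F   F   F   F   F
  2   T   F   F   T   F   F   F   F   F   T   F   F   T   F   F   F   F   F
  3   T   F   F   T   F   F   F   T   F   T   T   F   T   F   F   F   T   F
  4   T   F   F   T   F   F   F   T   F   T   T   F   T   F   T   F   T   T
  5   T   T   F   T   T   F   F   T   T   T   T   T   T   T   T   T   T   T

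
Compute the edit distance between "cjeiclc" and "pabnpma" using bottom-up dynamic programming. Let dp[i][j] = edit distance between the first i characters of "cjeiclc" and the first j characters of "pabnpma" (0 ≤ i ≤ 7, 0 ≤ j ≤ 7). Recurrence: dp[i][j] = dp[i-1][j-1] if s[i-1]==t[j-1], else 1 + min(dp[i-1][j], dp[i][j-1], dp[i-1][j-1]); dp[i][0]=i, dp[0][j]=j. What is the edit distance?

7

   ''  p  a  b  n  p  m  a
''  0  1  2  3  4  5  6  7
 c  1  1  2  3  4  5  6  7
 j  2  2  2  3  4  5  6  7
 e  3  3  3  3  4  5  6  7
 i  4  4  4  4  4  5  6  7
 c  5  5  5  5  5  5  6  7
 l  6  6  6  6  6  6  6  7
 c  7  7  7  7  7  7  7  7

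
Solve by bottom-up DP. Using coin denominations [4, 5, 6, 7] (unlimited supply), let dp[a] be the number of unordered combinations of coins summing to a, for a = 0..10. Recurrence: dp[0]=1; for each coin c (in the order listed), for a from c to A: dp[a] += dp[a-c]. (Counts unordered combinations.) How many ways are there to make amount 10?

2

after  coin     0     1     2     3     4     5     6     7     8     9    10
          4     1     0     0     0     1     0     0     0     1     0     0
          5     1     0     0     0     1     1     0     0     1     1     1
          6     1     0     0     0     1     1     1     0     1     1     2
          7     1     0     0     0     1     1     1     1     1     1     2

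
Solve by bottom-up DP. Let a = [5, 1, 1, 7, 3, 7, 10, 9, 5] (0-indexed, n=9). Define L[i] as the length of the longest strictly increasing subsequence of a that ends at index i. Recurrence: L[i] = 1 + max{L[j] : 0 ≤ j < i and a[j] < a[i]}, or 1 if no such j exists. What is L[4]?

   i    0    1    2    3    4    5    6    7    8
a[i]    5    1    1    7    3    7   10    9    5
L[i]    1    1    1    2    2    3    4    4    3

2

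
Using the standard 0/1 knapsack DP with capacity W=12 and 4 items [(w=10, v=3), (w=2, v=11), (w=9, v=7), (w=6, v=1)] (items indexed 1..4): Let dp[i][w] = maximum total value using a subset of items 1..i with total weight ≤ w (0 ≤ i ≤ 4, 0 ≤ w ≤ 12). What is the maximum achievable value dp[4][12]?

i\w   0   1   2   3   4   5   6   7   8   9  10  11  12
  0   0   0   0   0   0   0   0   0   0   0   0   0   0
  1   0   0   0   0   0   0   0   0   0   0   3   3   3
  2   0   0  11  11  11  11  11  11  11  11  11  11  14
  3   0   0  11  11  11  11  11  11  11  11  11  18  18
  4   0   0  11  11  11  11  11  11  12  12  12  18  18

18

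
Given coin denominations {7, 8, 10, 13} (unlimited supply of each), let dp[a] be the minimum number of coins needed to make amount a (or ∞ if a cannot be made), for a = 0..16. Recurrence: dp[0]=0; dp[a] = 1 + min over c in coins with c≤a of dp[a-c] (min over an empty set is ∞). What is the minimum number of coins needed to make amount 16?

 a  0  1  2  3  4  5  6  7  8  9 10 11 12 13 14 15 16
dp  0  -  -  -  -  -  -  1  1  -  1  -  -  1  2  2  2
(- denotes ∞ / unreachable)

2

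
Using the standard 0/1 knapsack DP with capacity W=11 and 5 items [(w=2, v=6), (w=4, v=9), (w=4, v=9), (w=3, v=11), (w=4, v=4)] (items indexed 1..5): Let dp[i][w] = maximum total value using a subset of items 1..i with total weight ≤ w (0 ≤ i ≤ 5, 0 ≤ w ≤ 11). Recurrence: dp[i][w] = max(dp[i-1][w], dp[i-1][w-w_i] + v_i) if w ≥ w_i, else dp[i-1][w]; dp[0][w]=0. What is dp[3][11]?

i\w   0   1   2   3   4   5   6   7   8   9  10  11
  0   0   0   0   0   0   0   0   0   0   0   0   0
  1   0   0   6   6   6   6   6   6   6   6   6   6
  2   0   0   6   6   9   9  15  15  15  15  15  15
  3   0   0   6   6   9   9  15  15  18  18  24  24
  4   0   0   6  11  11  17  17  20  20  26  26  29
  5   0   0   6  11  11  17  17  20  20  26  26  29

24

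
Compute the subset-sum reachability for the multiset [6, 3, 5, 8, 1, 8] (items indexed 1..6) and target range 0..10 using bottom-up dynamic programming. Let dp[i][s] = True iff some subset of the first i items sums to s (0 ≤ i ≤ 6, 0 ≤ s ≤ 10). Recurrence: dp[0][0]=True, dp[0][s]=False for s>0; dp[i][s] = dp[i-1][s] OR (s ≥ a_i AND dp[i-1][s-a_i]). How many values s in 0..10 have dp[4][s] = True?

i\s   0   1   2   3   4   5   6   7   8   9  10
  0   T   F   F   F   F   F   F   F   F   F   F
  1   T   F   F   F   F   F   T   F   F   F   F
  2   T   F   F   T   F   F   T   F   F   T   F
  3   T   F   F   T   F   T   T   F   T   T   F
  4   T   F   F   T   F   T   T   F   T   T   F
  5   T   T   F   T   T   T   T   T   T   T   T
  6   T   T   F   T   T   T   T   T   T   T   T

6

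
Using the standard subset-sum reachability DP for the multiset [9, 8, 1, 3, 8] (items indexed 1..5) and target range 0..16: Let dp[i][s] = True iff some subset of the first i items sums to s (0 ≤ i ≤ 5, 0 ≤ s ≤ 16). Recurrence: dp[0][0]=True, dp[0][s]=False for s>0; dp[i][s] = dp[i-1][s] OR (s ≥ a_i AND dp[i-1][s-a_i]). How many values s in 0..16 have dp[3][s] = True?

5

i\s   0   1   2   3   4   5   6   7   8   9  10  11  12  13  14  15  16
  0   T   F   F   F   F   F   F   F   F   F   F   F   F   F   F   F   F
  1   T   F   F   F   F   F   F   F   F   T   F   F   F   F   F   F   F
  2   T   F   F   F   F   F   F   F   T   T   F   F   F   F   F   F   F
  3   T   T   F   F   F   F   F   F   T   T   T   F   F   F   F   F   F
  4   T   T   F   T   T   F   F   F   T   T   T   T   T   T   F   F   F
  5   T   T   F   T   T   F   F   F   T   T   T   T   T   T   F   F   T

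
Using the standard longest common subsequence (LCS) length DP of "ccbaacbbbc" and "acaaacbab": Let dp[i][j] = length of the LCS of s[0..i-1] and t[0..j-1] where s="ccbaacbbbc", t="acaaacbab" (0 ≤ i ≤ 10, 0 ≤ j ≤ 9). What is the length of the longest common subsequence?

6

   ''  a  c  a  a  a  c  b  a  b
''  0  0  0  0  0  0  0  0  0  0
 c  0  0  1  1  1  1  1  1  1  1
 c  0  0  1  1  1  1  2  2  2  2
 b  0  0  1  1  1  1  2  3  3  3
 a  0  1  1  2  2  2  2  3  4  4
 a  0  1  1  2  3  3  3  3  4  4
 c  0  1  2  2  3  3  4  4  4  4
 b  0  1  2  2  3  3  4  5  5  5
 b  0  1  2  2  3  3  4  5  5  6
 b  0  1  2  2  3  3  4  5  5  6
 c  0  1  2  2  3  3  4  5  5  6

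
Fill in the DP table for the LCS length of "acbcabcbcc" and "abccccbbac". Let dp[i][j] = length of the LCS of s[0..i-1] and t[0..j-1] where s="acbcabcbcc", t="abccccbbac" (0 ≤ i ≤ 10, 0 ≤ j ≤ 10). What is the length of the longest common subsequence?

6

   ''  a  b  c  c  c  c  b  b  a  c
''  0  0  0  0  0  0  0  0  0  0  0
 a  0  1  1  1  1  1  1  1  1  1  1
 c  0  1  1  2  2  2  2  2  2  2  2
 b  0  1  2  2  2  2  2  3  3  3  3
 c  0  1  2  3  3  3  3  3  3  3  4
 a  0  1  2  3  3  3  3  3  3  4  4
 b  0  1  2  3  3  3  3  4  4  4  4
 c  0  1  2  3  4  4  4  4  4  4  5
 b  0  1  2  3  4  4  4  5  5  5  5
 c  0  1  2  3  4  5  5  5  5  5  6
 c  0  1  2  3  4  5  6  6  6  6  6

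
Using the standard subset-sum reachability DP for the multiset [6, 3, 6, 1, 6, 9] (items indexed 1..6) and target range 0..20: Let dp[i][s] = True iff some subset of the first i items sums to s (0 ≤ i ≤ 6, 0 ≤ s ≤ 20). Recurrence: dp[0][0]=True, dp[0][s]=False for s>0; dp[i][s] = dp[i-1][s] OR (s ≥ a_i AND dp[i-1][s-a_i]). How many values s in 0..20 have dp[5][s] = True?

i\s   0   1   2   3   4   5   6   7   8   9  10  11  12  13  14  15  16  17  18  19  20
  0   T   F   F   F   F   F   F   F   F   F   F   F   F   F   F   F   F   F   F   F   F
  1   T   F   F   F   F   F   T   F   F   F   F   F   F   F   F   F   F   F   F   F   F
  2   T   F   F   T   F   F   T   F   F   T   F   F   F   F   F   F   F   F   F   F   F
  3   T   F   F   T   F   F   T   F   F   T   F   F   T   F   F   T   F   F   F   F   F
  4   T   T   F   T   T   F   T   T   F   T   T   F   T   T   F   T   T   F   F   F   F
  5   T   T   F   T   T   F   T   T   F   T   T   F   T   T   F   T   T   F   T   T   F
  6   T   T   F   T   T   F   T   T   F   T   T   F   T   T   F   T   T   F   T   T   F

14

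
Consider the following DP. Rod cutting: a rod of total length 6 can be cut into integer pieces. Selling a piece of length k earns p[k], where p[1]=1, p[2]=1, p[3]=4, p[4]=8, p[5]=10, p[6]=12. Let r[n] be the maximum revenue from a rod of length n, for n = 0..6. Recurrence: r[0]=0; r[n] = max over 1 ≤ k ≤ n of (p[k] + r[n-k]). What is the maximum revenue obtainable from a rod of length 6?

   n    0    1    2    3    4    5    6
r[n]    0    1    2    4    8   10   12

12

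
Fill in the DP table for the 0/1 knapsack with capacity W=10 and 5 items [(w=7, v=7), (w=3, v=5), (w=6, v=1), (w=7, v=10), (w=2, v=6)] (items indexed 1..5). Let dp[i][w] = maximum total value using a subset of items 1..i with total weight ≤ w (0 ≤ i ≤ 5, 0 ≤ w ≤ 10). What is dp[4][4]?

i\w   0   1   2   3   4   5   6   7   8   9  10
  0   0   0   0   0   0   0   0   0   0   0   0
  1   0   0   0   0   0   0   0   7   7   7   7
  2   0   0   0   5   5   5   5   7   7   7  12
  3   0   0   0   5   5   5   5   7   7   7  12
  4   0   0   0   5   5   5   5  10  10  10  15
  5   0   0   6   6   6  11  11  11  11  16  16

5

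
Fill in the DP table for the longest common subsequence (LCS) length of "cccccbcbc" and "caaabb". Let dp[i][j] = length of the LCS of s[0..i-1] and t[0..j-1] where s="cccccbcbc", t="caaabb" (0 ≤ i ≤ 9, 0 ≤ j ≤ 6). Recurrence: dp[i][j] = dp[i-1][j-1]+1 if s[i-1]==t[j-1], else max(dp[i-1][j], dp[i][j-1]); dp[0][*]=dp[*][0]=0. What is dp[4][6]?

   ''  c  a  a  a  b  b
''  0  0  0  0  0  0  0
 c  0  1  1  1  1  1  1
 c  0  1  1  1  1  1  1
 c  0  1  1  1  1  1  1
 c  0  1  1  1  1  1  1
 c  0  1  1  1  1  1  1
 b  0  1  1  1  1  2  2
 c  0  1  1  1  1  2  2
 b  0  1  1  1  1  2  3
 c  0  1  1  1  1  2  3

1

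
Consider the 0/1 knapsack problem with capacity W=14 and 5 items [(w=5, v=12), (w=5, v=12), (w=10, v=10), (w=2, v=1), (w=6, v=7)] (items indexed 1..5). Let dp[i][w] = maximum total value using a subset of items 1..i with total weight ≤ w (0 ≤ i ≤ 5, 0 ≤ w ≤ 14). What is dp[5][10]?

i\w   0   1   2   3   4   5   6   7   8   9  10  11  12  13  14
  0   0   0   0   0   0   0   0   0   0   0   0   0   0   0   0
  1   0   0   0   0   0  12  12  12  12  12  12  12  12  12  12
  2   0   0   0   0   0  12  12  12  12  12  24  24  24  24  24
  3   0   0   0   0   0  12  12  12  12  12  24  24  24  24  24
  4   0   0   1   1   1  12  12  13  13  13  24  24  25  25  25
  5   0   0   1   1   1  12  12  13  13  13  24  24  25  25  25

24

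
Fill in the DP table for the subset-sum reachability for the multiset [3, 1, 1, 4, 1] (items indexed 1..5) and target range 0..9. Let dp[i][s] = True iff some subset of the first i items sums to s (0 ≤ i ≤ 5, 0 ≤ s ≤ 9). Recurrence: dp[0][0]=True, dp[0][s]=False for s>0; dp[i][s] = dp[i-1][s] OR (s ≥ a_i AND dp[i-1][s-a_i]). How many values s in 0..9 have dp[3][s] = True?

i\s   0   1   2   3   4   5   6   7   8   9
  0   T   F   F   F   F   F   F   F   F   F
  1   T   F   F   T   F   F   F   F   F   F
  2   T   T   F   T   T   F   F   F   F   F
  3   T   T   T   T   T   T   F   F   F   F
  4   T   T   T   T   T   T   T   T   T   T
  5   T   T   T   T   T   T   T   T   T   T

6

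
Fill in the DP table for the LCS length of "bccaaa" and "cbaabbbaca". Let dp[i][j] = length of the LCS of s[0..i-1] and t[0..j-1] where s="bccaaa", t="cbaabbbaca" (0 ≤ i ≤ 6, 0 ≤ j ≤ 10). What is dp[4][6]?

2

   ''  c  b  a  a  b  b  b  a  c  a
''  0  0  0  0  0  0  0  0  0  0  0
 b  0  0  1  1  1  1  1  1  1  1  1
 c  0  1  1  1  1  1  1  1  1  2  2
 c  0  1  1  1  1  1  1  1  1  2  2
 a  0  1  1  2  2  2  2  2  2  2  3
 a  0  1  1  2  3  3  3  3  3  3  3
 a  0  1  1  2  3  3  3  3  4  4  4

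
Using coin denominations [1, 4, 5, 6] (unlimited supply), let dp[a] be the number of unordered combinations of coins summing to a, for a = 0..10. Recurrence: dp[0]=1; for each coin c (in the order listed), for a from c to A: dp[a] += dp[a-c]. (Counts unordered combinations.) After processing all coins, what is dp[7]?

after  coin     0     1     2     3     4     5     6     7     8     9    10
          1     1     1     1     1     1     1     1     1     1     1     1
          4     1     1     1     1     2     2     2     2     3     3     3
          5     1     1     1     1     2     3     3     3     4     5     6
          6     1     1     1     1     2     3     4     4     5     6     8

4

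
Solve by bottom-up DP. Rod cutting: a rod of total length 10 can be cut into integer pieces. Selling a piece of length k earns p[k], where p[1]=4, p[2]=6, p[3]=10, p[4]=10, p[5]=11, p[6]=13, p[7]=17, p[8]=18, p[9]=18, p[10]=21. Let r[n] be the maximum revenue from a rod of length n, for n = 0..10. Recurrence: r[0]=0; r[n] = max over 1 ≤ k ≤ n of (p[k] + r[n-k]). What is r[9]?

   n    0    1    2    3    4    5    6    7    8    9   10
r[n]    0    4    8   12   16   20   24   28   32   36   40

36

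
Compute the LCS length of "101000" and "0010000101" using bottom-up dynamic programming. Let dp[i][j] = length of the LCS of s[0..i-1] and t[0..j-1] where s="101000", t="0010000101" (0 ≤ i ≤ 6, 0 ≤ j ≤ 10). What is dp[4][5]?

   ''  0  0  1  0  0  0  0  1  0  1
''  0  0  0  0  0  0  0  0  0  0  0
 1  0  0  0  1  1  1  1  1  1  1  1
 0  0  1  1  1  2  2  2  2  2  2  2
 1  0  1  1  2  2  2  2  2  3  3  3
 0  0  1  2  2  3  3  3  3  3  4  4
 0  0  1  2  2  3  4  4  4  4  4  4
 0  0  1  2  2  3  4  5  5  5  5  5

3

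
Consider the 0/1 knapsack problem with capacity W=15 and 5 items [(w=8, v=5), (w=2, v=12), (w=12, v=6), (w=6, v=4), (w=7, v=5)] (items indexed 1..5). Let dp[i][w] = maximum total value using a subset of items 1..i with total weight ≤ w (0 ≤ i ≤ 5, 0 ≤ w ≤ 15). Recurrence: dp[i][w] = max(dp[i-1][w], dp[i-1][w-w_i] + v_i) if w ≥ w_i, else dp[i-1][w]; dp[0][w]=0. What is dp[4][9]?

i\w   0   1   2   3   4   5   6   7   8   9  10  11  12  13  14  15
  0   0   0   0   0   0   0   0   0   0   0   0   0   0   0   0   0
  1   0   0   0   0   0   0   0   0   5   5   5   5   5   5   5   5
  2   0   0  12  12  12  12  12  12  12  12  17  17  17  17  17  17
  3   0   0  12  12  12  12  12  12  12  12  17  17  17  17  18  18
  4   0   0  12  12  12  12  12  12  16  16  17  17  17  17  18  18
  5   0   0  12  12  12  12  12  12  16  17  17  17  17  17  18  21

16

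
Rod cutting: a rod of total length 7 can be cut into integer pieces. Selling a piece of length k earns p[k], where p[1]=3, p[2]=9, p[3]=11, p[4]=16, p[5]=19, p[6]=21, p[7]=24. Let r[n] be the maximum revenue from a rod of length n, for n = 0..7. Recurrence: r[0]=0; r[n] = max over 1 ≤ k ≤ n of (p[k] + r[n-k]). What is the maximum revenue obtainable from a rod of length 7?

30

   n    0    1    2    3    4    5    6    7
r[n]    0    3    9   12   18   21   27   30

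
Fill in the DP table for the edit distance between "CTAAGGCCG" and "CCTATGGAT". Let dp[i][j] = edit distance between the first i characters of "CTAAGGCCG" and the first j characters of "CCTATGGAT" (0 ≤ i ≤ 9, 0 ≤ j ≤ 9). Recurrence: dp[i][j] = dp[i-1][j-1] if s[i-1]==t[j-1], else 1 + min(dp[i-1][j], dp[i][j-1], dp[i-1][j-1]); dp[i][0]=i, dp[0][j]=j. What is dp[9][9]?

   ''  C  C  T  A  T  G  G  A  T
''  0  1  2  3  4  5  6  7  8  9
 C  1  0  1  2  3  4  5  6  7  8
 T  2  1  1  1  2  3  4  5  6  7
 A  3  2  2  2  1  2  3  4  5  6
 A  4  3  3  3  2  2  3  4  4  5
 G  5  4  4  4  3  3  2  3  4  5
 G  6  5  5  5  4  4  3  2  3  4
 C  7  6  5  6  5  5  4  3  3  4
 C  8  7  6  6  6  6  5  4  4  4
 G  9  8  7  7  7  7  6  5  5  5

5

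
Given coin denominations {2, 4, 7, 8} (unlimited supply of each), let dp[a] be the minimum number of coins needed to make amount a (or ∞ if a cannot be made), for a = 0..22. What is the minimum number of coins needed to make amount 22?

 a  0  1  2  3  4  5  6  7  8  9 10 11 12 13 14 15 16 17 18 19 20 21 22
dp  0  -  1  -  1  -  2  1  1  2  2  2  2  3  2  2  2  3  3  3  3  3  3
(- denotes ∞ / unreachable)

3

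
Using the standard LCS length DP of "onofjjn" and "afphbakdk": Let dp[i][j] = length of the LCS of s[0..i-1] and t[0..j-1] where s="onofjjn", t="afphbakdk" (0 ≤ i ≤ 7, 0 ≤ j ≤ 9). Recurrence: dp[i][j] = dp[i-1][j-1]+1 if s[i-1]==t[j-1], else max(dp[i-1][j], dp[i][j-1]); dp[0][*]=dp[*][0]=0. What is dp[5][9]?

1

   ''  a  f  p  h  b  a  k  d  k
''  0  0  0  0  0  0  0  0  0  0
 o  0  0  0  0  0  0  0  0  0  0
 n  0  0  0  0  0  0  0  0  0  0
 o  0  0  0  0  0  0  0  0  0  0
 f  0  0  1  1  1  1  1  1  1  1
 j  0  0  1  1  1  1  1  1  1  1
 j  0  0  1  1  1  1  1  1  1  1
 n  0  0  1  1  1  1  1  1  1  1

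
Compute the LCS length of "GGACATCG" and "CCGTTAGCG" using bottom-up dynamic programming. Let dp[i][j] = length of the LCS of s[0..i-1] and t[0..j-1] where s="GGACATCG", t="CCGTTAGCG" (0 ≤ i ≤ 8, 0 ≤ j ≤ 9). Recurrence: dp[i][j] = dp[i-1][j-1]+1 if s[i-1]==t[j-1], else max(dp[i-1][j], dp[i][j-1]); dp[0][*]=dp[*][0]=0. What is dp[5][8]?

3

   ''  C  C  G  T  T  A  G  C  G
''  0  0  0  0  0  0  0  0  0  0
 G  0  0  0  1  1  1  1  1  1  1
 G  0  0  0  1  1  1  1  2  2  2
 A  0  0  0  1  1  1  2  2  2  2
 C  0  1  1  1  1  1  2  2  3  3
 A  0  1  1  1  1  1  2  2  3  3
 T  0  1  1  1  2  2  2  2  3  3
 C  0  1  2  2  2  2  2  2  3  3
 G  0  1  2  3  3  3  3  3  3  4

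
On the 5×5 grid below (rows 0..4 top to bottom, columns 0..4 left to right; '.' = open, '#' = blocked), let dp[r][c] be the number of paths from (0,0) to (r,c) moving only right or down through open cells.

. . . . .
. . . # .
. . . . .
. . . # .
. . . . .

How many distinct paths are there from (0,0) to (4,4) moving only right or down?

22

r\c   0   1   2   3   4
  0   1   1   1   1   1
  1   1   2   3   0   1
  2   1   3   6   6   7
  3   1   4  10   0   7
  4   1   5  15  15  22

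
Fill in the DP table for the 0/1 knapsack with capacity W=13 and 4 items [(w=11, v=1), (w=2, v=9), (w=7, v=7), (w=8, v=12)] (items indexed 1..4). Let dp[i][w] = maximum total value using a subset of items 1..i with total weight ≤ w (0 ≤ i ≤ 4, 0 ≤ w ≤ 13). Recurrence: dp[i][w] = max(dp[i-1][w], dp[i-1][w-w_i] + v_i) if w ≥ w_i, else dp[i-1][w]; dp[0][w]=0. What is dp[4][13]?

i\w   0   1   2   3   4   5   6   7   8   9  10  11  12  13
  0   0   0   0   0   0   0   0   0   0   0   0   0   0   0
  1   0   0   0   0   0   0   0   0   0   0   0   1   1   1
  2   0   0   9   9   9   9   9   9   9   9   9   9   9  10
  3   0   0   9   9   9   9   9   9   9  16  16  16  16  16
  4   0   0   9   9   9   9   9   9  12  16  21  21  21  21

21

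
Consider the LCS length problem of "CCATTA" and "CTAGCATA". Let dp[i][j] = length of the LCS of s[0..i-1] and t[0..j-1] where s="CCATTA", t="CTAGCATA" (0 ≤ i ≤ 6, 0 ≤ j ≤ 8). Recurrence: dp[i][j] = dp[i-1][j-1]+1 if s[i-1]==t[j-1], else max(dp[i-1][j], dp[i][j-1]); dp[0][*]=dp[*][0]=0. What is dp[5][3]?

2

   ''  C  T  A  G  C  A  T  A
''  0  0  0  0  0  0  0  0  0
 C  0  1  1  1  1  1  1  1  1
 C  0  1  1  1  1  2  2  2  2
 A  0  1  1  2  2  2  3  3  3
 T  0  1  2  2  2  2  3  4  4
 T  0  1  2  2  2  2  3  4  4
 A  0  1  2  3  3  3  3  4  5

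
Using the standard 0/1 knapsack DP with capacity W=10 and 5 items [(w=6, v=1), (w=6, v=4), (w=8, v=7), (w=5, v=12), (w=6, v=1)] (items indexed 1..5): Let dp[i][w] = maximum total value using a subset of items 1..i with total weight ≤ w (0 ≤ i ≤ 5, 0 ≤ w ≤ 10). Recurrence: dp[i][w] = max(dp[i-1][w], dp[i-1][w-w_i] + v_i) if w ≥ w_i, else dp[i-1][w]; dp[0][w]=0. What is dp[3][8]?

i\w   0   1   2   3   4   5   6   7   8   9  10
  0   0   0   0   0   0   0   0   0   0   0   0
  1   0   0   0   0   0   0   1   1   1   1   1
  2   0   0   0   0   0   0   4   4   4   4   4
  3   0   0   0   0   0   0   4   4   7   7   7
  4   0   0   0   0   0  12  12  12  12  12  12
  5   0   0   0   0   0  12  12  12  12  12  12

7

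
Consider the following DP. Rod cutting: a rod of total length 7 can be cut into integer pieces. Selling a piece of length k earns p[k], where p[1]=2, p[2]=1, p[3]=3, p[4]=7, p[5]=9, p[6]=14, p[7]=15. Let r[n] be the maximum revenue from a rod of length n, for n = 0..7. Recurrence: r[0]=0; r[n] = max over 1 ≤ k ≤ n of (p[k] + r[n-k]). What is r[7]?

   n    0    1    2    3    4    5    6    7
r[n]    0    2    4    6    8   10   14   16

16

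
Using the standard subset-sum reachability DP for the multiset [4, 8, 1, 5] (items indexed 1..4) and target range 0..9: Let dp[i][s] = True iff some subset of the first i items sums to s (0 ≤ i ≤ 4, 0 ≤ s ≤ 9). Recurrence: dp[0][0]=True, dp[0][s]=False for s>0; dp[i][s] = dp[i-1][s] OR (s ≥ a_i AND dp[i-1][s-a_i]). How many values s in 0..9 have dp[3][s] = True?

i\s   0   1   2   3   4   5   6   7   8   9
  0   T   F   F   F   F   F   F   F   F   F
  1   T   F   F   F   T   F   F   F   F   F
  2   T   F   F   F   T   F   F   F   T   F
  3   T   T   F   F   T   T   F   F   T   T
  4   T   T   F   F   T   T   T   F   T   T

6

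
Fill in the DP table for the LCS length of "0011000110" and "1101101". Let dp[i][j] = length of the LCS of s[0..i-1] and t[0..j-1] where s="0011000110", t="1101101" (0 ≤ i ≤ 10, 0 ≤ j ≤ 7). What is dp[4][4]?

2

   ''  1  1  0  1  1  0  1
''  0  0  0  0  0  0  0  0
 0  0  0  0  1  1  1  1  1
 0  0  0  0  1  1  1  2  2
 1  0  1  1  1  2  2  2  3
 1  0  1  2  2  2  3  3  3
 0  0  1  2  3  3  3  4  4
 0  0  1  2  3  3  3  4  4
 0  0  1  2  3  3  3  4  4
 1  0  1  2  3  4  4  4  5
 1  0  1  2  3  4  5  5  5
 0  0  1  2  3  4  5  6  6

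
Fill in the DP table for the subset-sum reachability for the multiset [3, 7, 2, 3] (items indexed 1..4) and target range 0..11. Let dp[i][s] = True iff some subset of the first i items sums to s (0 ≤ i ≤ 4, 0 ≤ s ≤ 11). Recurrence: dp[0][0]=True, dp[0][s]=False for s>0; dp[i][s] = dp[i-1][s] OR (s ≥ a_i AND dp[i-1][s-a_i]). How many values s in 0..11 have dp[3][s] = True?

i\s   0   1   2   3   4   5   6   7   8   9  10  11
  0   T   F   F   F   F   F   F   F   F   F   F   F
  1   T   F   F   T   F   F   F   F   F   F   F   F
  2   T   F   F   T   F   F   F   T   F   F   T   F
  3   T   F   T   T   F   T   F   T   F   T   T   F
  4   T   F   T   T   F   T   T   T   T   T   T   F

7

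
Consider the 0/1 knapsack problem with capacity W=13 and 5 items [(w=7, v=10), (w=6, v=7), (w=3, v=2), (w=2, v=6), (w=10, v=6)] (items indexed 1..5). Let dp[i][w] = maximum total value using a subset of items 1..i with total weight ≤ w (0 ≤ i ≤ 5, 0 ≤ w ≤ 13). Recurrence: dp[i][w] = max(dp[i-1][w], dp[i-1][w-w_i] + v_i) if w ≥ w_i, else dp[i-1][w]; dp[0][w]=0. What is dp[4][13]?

i\w   0   1   2   3   4   5   6   7   8   9  10  11  12  13
  0   0   0   0   0   0   0   0   0   0   0   0   0   0   0
  1   0   0   0   0   0   0   0  10  10  10  10  10  10  10
  2   0   0   0   0   0   0   7  10  10  10  10  10  10  17
  3   0   0   0   2   2   2   7  10  10  10  12  12  12  17
  4   0   0   6   6   6   8   8  10  13  16  16  16  18  18
  5   0   0   6   6   6   8   8  10  13  16  16  16  18  18

18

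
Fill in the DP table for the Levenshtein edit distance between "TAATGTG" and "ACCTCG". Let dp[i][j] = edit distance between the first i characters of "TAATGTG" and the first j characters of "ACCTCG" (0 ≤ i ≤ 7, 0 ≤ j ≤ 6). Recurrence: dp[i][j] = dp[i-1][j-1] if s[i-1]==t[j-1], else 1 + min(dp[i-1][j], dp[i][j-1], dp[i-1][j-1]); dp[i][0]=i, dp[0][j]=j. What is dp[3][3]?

3

   ''  A  C  C  T  C  G
''  0  1  2  3  4  5  6
 T  1  1  2  3  3  4  5
 A  2  1  2  3  4  4  5
 A  3  2  2  3  4  5  5
 T  4  3  3  3  3  4  5
 G  5  4  4  4  4  4  4
 T  6  5  5  5  4  5  5
 G  7  6  6  6  5  5  5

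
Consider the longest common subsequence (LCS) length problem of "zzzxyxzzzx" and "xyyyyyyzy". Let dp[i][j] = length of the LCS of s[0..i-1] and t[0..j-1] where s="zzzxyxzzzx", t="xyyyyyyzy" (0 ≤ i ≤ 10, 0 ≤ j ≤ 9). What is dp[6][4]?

2

   ''  x  y  y  y  y  y  y  z  y
''  0  0  0  0  0  0  0  0  0  0
 z  0  0  0  0  0  0  0  0  1  1
 z  0  0  0  0  0  0  0  0  1  1
 z  0  0  0  0  0  0  0  0  1  1
 x  0  1  1  1  1  1  1  1  1  1
 y  0  1  2  2  2  2  2  2  2  2
 x  0  1  2  2  2  2  2  2  2  2
 z  0  1  2  2  2  2  2  2  3  3
 z  0  1  2  2  2  2  2  2  3  3
 z  0  1  2  2  2  2  2  2  3  3
 x  0  1  2  2  2  2  2  2  3  3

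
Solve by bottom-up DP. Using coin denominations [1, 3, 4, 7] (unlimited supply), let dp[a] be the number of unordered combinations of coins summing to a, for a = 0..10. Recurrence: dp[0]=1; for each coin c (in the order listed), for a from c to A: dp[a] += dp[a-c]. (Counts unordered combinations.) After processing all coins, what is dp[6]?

4

after  coin     0     1     2     3     4     5     6     7     8     9    10
          1     1     1     1     1     1     1     1     1     1     1     1
          3     1     1     1     2     2     2     3     3     3     4     4
          4     1     1     1     2     3     3     4     5     6     7     8
          7     1     1     1     2     3     3     4     6     7     8    10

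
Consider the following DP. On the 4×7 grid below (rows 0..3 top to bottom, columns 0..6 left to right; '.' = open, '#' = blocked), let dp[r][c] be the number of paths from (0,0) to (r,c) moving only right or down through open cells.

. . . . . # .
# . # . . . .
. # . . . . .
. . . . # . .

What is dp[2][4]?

r\c   0   1   2   3   4   5   6
  0   1   1   1   1   1   0   0
  1   0   1   0   1   2   2   2
  2   0   0   0   1   3   5   7
  3   0   0   0   1   0   5  12

3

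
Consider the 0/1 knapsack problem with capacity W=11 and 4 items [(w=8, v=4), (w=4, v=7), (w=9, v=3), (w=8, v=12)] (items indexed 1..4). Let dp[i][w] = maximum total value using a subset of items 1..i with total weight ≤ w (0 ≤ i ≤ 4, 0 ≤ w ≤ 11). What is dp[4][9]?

i\w   0   1   2   3   4   5   6   7   8   9  10  11
  0   0   0   0   0   0   0   0   0   0   0   0   0
  1   0   0   0   0   0   0   0   0   4   4   4   4
  2   0   0   0   0   7   7   7   7   7   7   7   7
  3   0   0   0   0   7   7   7   7   7   7   7   7
  4   0   0   0   0   7   7   7   7  12  12  12  12

12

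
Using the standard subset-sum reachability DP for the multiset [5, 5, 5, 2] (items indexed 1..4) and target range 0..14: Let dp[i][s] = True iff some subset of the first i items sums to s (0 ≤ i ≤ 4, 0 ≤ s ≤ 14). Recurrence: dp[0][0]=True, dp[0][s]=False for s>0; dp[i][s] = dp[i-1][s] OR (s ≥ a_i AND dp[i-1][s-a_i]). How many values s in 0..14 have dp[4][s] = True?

6

i\s   0   1   2   3   4   5   6   7   8   9  10  11  12  13  14
  0   T   F   F   F   F   F   F   F   F   F   F   F   F   F   F
  1   T   F   F   F   F   T   F   F   F   F   F   F   F   F   F
  2   T   F   F   F   F   T   F   F   F   F   T   F   F   F   F
  3   T   F   F   F   F   T   F   F   F   F   T   F   F   F   F
  4   T   F   T   F   F   T   F   T   F   F   T   F   T   F   F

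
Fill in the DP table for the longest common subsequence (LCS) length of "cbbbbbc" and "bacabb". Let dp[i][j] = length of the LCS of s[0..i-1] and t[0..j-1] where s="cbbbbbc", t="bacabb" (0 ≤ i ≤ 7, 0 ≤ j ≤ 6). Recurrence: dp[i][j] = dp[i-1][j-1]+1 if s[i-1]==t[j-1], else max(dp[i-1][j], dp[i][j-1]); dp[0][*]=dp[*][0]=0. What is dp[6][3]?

1

   ''  b  a  c  a  b  b
''  0  0  0  0  0  0  0
 c  0  0  0  1  1  1  1
 b  0  1  1  1  1  2  2
 b  0  1  1  1  1  2  3
 b  0  1  1  1  1  2  3
 b  0  1  1  1  1  2  3
 b  0  1  1  1  1  2  3
 c  0  1  1  2  2  2  3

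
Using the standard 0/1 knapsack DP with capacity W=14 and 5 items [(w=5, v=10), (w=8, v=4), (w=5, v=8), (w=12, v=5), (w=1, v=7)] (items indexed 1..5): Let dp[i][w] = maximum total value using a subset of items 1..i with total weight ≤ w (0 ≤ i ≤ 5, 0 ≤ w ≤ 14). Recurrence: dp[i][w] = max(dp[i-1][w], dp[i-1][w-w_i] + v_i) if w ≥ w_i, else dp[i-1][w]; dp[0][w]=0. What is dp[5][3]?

7

i\w   0   1   2   3   4   5   6   7   8   9  10  11  12  13  14
  0   0   0   0   0   0   0   0   0   0   0   0   0   0   0   0
  1   0   0   0   0   0  10  10  10  10  10  10  10  10  10  10
  2   0   0   0   0   0  10  10  10  10  10  10  10  10  14  14
  3   0   0   0   0   0  10  10  10  10  10  18  18  18  18  18
  4   0   0   0   0   0  10  10  10  10  10  18  18  18  18  18
  5   0   7   7   7   7  10  17  17  17  17  18  25  25  25  25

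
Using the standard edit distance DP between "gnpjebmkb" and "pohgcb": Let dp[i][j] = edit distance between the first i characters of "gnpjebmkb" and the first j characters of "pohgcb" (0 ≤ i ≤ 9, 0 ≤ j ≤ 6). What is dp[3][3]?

   ''  p  o  h  g  c  b
''  0  1  2  3  4  5  6
 g  1  1  2  3  3  4  5
 n  2  2  2  3  4  4  5
 p  3  2  3  3  4  5  5
 j  4  3  3  4  4  5  6
 e  5  4  4  4  5  5  6
 b  6  5  5  5  5  6  5
 m  7  6  6  6  6  6  6
 k  8  7  7  7  7  7  7
 b  9  8  8  8  8  8  7

3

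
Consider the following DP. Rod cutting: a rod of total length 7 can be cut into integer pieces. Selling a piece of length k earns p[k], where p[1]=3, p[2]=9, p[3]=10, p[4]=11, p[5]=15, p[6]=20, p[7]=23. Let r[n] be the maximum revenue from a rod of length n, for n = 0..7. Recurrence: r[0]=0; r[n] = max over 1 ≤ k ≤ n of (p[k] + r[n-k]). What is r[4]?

18

   n    0    1    2    3    4    5    6    7
r[n]    0    3    9   12   18   21   27   30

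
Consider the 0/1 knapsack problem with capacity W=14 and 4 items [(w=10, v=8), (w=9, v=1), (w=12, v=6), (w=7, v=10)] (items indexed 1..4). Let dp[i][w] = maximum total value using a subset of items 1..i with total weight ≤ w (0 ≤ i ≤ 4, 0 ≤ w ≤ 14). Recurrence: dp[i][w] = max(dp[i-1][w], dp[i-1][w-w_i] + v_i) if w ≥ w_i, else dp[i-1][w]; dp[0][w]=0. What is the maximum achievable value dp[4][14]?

i\w   0   1   2   3   4   5   6   7   8   9  10  11  12  13  14
  0   0   0   0   0   0   0   0   0   0   0   0   0   0   0   0
  1   0   0   0   0   0   0   0   0   0   0   8   8   8   8   8
  2   0   0   0   0   0   0   0   0   0   1   8   8   8   8   8
  3   0   0   0   0   0   0   0   0   0   1   8   8   8   8   8
  4   0   0   0   0   0   0   0  10  10  10  10  10  10  10  10

10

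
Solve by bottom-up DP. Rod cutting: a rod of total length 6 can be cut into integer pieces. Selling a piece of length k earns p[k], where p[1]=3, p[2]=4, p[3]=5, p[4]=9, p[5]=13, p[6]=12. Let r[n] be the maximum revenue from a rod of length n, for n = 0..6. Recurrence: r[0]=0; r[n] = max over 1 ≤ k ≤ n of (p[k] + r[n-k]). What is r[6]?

   n    0    1    2    3    4    5    6
r[n]    0    3    6    9   12   15   18

18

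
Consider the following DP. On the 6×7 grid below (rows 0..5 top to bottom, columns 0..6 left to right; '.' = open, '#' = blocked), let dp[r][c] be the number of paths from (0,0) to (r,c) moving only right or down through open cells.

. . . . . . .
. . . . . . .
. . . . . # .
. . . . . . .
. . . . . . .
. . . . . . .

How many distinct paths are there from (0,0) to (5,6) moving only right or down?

r\c   0   1   2   3   4   5   6
  0   1   1   1   1   1   1   1
  1   1   2   3   4   5   6   7
  2   1   3   6  10  15   0   7
  3   1   4  10  20  35  35  42
  4   1   5  15  35  70 105 147
  5   1   6  21  56 126 231 378

378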